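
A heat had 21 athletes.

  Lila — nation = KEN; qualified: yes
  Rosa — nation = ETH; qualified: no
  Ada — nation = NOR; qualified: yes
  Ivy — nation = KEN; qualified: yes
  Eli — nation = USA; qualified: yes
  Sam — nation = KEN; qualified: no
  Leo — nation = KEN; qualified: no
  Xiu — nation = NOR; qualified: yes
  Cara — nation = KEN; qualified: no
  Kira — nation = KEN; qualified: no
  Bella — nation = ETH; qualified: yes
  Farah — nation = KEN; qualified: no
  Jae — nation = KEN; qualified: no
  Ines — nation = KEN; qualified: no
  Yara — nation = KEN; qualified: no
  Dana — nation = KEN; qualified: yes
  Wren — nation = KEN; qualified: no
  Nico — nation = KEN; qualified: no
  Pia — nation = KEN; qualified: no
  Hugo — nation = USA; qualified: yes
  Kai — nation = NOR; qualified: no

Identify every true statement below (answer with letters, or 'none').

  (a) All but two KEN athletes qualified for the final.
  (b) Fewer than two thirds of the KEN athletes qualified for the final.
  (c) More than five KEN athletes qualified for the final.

|A| = 14, |A ∩ B| = 3, |A ∖ B| = 11.
(a) |A ∖ B| = 2: fails.
(b) |A ∩ B| / |A| < 2/3: holds.
(c) |A ∩ B| > 5: fails.

(b)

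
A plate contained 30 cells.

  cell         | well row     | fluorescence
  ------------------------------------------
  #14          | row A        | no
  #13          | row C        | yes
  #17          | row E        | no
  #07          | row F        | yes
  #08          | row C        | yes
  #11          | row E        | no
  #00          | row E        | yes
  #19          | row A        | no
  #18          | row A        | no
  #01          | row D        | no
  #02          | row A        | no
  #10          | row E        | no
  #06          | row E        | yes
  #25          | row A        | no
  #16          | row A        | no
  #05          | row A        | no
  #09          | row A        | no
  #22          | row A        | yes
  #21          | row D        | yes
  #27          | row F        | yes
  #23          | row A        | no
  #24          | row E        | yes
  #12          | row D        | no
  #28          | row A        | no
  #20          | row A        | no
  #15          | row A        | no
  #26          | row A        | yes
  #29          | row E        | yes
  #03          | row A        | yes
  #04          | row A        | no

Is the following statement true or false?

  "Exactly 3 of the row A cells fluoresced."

True

The determiner here denotes the relation: |A ∩ B| = 3.
|A| = 16, |A ∩ B| = 3, |A ∖ B| = 13.
|A ∩ B| = 3, so the statement is true.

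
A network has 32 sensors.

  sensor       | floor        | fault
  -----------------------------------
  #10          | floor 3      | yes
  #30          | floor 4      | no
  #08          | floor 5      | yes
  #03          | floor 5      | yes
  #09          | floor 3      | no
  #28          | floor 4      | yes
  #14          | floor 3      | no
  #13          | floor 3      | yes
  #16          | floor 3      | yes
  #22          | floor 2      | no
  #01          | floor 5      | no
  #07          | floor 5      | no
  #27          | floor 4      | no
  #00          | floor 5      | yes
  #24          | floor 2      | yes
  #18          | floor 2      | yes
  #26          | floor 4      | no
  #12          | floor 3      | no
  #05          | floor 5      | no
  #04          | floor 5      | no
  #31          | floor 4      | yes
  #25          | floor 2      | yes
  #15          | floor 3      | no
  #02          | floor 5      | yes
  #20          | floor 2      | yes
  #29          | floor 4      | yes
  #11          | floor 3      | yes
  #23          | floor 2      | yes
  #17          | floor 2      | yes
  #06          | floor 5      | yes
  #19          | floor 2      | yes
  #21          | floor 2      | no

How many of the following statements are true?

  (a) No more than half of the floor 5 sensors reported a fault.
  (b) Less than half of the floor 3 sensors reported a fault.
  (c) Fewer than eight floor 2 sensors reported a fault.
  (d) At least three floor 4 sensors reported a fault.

(a) floor 5: |A| = 9, |A ∩ B| = 5; needs |A ∩ B| ≤ |A ∖ B| — false.
(b) floor 3: |A| = 8, |A ∩ B| = 4; needs |A ∩ B| < |A ∖ B| — false.
(c) floor 2: |A| = 9, |A ∩ B| = 7; needs |A ∩ B| < 8 — true.
(d) floor 4: |A| = 6, |A ∩ B| = 3; needs |A ∩ B| ≥ 3 — true.

2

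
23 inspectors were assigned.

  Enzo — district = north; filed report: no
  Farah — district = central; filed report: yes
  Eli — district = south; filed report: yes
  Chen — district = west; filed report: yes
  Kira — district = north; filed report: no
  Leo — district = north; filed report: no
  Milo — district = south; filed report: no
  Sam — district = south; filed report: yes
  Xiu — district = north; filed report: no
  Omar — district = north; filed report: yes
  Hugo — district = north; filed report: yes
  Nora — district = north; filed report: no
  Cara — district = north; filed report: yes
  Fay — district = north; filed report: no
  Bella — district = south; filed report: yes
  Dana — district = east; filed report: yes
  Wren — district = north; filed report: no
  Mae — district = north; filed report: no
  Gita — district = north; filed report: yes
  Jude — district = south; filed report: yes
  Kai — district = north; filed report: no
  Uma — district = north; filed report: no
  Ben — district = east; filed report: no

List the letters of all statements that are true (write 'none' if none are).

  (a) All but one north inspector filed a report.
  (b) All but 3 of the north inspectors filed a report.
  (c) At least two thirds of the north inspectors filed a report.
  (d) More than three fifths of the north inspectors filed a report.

none

|A| = 14, |A ∩ B| = 4, |A ∖ B| = 10.
(a) |A ∖ B| = 1: fails.
(b) |A ∖ B| = 3: fails.
(c) |A ∩ B| / |A| ≥ 2/3: fails.
(d) |A ∩ B| / |A| > 3/5: fails.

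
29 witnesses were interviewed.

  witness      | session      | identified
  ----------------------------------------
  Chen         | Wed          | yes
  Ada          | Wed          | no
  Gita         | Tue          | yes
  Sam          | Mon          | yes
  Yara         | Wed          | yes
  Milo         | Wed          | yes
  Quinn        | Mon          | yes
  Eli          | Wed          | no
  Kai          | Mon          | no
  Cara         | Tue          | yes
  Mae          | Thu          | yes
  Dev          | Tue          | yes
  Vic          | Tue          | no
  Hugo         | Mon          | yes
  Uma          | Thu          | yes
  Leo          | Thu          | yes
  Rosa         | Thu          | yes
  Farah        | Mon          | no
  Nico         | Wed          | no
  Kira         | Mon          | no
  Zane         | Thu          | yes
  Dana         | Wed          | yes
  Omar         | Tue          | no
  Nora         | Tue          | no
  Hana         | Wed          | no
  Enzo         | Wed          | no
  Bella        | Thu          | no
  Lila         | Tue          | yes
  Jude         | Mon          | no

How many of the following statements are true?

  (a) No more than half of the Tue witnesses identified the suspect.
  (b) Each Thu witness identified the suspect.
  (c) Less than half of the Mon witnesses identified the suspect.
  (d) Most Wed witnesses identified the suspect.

(a) Tue: |A| = 7, |A ∩ B| = 4; needs |A ∩ B| ≤ |A ∖ B| — false.
(b) Thu: |A| = 6, |A ∩ B| = 5; needs A ⊆ B, i.e. every element of A is in B (|A ∖ B| = 0) — false.
(c) Mon: |A| = 7, |A ∩ B| = 3; needs |A ∩ B| < |A ∖ B| — true.
(d) Wed: |A| = 9, |A ∩ B| = 4; needs |A ∩ B| > |A ∖ B| — false.

1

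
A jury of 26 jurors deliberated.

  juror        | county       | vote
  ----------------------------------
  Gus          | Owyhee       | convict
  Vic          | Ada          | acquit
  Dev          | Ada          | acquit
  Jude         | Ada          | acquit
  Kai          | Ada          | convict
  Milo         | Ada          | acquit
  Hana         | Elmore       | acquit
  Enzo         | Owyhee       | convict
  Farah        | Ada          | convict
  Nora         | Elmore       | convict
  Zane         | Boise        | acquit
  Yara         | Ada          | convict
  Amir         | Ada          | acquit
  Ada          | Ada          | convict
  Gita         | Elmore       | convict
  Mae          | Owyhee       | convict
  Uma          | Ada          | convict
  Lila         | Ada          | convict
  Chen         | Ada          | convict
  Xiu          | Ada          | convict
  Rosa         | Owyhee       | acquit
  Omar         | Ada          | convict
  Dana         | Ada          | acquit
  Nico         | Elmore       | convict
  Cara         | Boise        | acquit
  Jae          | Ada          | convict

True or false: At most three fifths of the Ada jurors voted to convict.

The determiner here denotes the relation: |A ∩ B| / |A| ≤ 3/5.
|A| = 16, |A ∩ B| = 10, |A ∖ B| = 6.
|A ∩ B|/|A| = 10/16, so the statement is false.

False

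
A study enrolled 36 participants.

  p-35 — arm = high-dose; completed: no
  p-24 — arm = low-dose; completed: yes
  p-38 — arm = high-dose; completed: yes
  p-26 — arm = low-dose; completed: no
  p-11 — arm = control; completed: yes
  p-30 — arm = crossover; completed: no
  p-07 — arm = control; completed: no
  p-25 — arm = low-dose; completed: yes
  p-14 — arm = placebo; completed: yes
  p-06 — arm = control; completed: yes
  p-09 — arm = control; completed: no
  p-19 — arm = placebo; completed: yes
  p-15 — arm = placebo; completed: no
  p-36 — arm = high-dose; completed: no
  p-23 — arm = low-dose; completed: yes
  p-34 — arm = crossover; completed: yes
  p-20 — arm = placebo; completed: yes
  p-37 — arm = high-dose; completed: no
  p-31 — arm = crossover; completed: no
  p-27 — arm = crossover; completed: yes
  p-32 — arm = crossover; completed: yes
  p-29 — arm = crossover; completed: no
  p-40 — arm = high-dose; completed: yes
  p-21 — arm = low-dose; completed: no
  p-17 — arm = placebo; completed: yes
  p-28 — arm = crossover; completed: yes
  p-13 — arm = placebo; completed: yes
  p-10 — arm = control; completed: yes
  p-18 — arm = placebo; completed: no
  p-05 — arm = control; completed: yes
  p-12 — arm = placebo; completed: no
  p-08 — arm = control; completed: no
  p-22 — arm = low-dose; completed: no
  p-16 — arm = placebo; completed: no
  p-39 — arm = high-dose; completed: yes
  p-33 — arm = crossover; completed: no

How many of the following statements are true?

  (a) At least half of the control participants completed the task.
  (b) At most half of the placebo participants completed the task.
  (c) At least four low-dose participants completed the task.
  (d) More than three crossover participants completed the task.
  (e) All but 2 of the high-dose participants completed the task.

(a) control: |A| = 7, |A ∩ B| = 4; needs |A ∩ B| ≥ |A ∖ B| — true.
(b) placebo: |A| = 9, |A ∩ B| = 5; needs |A ∩ B| ≤ |A ∖ B| — false.
(c) low-dose: |A| = 6, |A ∩ B| = 3; needs |A ∩ B| ≥ 4 — false.
(d) crossover: |A| = 8, |A ∩ B| = 4; needs |A ∩ B| > 3 — true.
(e) high-dose: |A| = 6, |A ∩ B| = 3; needs |A ∖ B| = 2 — false.

2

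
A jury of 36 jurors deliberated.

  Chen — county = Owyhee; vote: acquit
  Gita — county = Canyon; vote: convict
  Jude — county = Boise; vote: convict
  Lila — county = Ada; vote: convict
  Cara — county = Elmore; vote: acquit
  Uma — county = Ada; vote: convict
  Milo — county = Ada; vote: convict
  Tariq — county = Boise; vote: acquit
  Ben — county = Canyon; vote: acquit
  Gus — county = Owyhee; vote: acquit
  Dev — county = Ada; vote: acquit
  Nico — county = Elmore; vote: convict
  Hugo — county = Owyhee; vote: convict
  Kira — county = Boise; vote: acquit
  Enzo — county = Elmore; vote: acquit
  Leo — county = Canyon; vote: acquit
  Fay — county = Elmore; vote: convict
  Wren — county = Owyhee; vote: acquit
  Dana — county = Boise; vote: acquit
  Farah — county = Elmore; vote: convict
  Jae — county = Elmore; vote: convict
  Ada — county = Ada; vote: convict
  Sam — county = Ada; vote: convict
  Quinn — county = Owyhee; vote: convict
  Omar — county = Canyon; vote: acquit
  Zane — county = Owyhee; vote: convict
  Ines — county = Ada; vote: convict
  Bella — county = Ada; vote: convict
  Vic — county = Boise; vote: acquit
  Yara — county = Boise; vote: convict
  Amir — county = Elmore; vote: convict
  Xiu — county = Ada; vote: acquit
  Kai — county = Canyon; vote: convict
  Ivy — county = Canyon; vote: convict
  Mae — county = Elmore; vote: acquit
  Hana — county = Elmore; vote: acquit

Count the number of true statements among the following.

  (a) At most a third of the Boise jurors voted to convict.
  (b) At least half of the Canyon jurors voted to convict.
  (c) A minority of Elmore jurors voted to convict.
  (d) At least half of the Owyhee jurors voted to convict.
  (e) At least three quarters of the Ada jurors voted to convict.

4

(a) Boise: |A| = 6, |A ∩ B| = 2; needs |A ∩ B| / |A| ≤ 1/3 — true.
(b) Canyon: |A| = 6, |A ∩ B| = 3; needs |A ∩ B| ≥ |A ∖ B| — true.
(c) Elmore: |A| = 9, |A ∩ B| = 5; needs |A ∩ B| < |A ∖ B| — false.
(d) Owyhee: |A| = 6, |A ∩ B| = 3; needs |A ∩ B| ≥ |A ∖ B| — true.
(e) Ada: |A| = 9, |A ∩ B| = 7; needs |A ∩ B| / |A| ≥ 3/4 — true.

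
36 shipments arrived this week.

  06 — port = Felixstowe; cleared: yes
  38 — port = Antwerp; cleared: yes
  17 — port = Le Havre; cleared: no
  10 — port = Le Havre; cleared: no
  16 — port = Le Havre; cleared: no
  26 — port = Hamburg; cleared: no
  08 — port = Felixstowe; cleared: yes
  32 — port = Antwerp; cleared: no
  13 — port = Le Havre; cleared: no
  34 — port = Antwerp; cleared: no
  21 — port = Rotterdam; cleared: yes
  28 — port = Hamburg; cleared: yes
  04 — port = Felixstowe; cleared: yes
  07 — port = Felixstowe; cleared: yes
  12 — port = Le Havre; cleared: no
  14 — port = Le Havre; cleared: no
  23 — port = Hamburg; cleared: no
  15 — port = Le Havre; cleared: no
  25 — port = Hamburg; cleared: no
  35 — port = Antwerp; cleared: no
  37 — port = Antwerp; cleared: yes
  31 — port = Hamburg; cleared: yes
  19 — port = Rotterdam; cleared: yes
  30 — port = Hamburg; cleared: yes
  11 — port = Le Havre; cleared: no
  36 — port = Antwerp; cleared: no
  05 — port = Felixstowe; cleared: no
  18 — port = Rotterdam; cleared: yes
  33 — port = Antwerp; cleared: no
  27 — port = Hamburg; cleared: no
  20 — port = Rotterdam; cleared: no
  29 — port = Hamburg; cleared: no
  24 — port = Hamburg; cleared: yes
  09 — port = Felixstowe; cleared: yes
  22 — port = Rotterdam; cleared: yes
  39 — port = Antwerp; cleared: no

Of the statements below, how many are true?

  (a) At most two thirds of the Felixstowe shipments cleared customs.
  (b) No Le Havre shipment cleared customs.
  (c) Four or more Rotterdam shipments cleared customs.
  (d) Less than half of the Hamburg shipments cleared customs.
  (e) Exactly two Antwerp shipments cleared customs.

(a) Felixstowe: |A| = 6, |A ∩ B| = 5; needs |A ∩ B| / |A| ≤ 2/3 — false.
(b) Le Havre: |A| = 8, |A ∩ B| = 0; needs A ∩ B = ∅ (|A ∩ B| = 0) — true.
(c) Rotterdam: |A| = 5, |A ∩ B| = 4; needs |A ∩ B| ≥ 4 — true.
(d) Hamburg: |A| = 9, |A ∩ B| = 4; needs |A ∩ B| < |A ∖ B| — true.
(e) Antwerp: |A| = 8, |A ∩ B| = 2; needs |A ∩ B| = 2 — true.

4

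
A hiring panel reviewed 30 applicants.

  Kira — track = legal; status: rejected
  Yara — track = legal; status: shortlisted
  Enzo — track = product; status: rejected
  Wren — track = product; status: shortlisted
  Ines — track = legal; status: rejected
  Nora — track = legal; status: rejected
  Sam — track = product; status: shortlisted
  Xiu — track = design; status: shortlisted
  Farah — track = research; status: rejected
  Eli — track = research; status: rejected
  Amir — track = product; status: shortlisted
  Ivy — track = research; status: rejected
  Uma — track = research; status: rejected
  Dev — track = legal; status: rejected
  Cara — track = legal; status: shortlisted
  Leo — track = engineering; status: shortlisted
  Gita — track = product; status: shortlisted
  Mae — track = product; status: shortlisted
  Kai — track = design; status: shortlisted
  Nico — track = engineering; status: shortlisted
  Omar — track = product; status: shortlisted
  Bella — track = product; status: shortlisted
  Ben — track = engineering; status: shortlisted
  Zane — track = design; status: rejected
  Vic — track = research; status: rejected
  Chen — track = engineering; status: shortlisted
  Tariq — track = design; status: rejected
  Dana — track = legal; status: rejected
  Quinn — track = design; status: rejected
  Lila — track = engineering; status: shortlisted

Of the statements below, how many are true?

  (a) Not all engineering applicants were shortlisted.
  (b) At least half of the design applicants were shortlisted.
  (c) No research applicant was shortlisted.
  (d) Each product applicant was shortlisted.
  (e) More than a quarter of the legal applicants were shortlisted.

2

(a) engineering: |A| = 5, |A ∩ B| = 5; needs A ⊄ B (|A ∖ B| ≥ 1) — false.
(b) design: |A| = 5, |A ∩ B| = 2; needs |A ∩ B| ≥ |A ∖ B| — false.
(c) research: |A| = 5, |A ∩ B| = 0; needs A ∩ B = ∅ (|A ∩ B| = 0) — true.
(d) product: |A| = 8, |A ∩ B| = 7; needs A ⊆ B, i.e. every element of A is in B (|A ∖ B| = 0) — false.
(e) legal: |A| = 7, |A ∩ B| = 2; needs |A ∩ B| / |A| > 1/4 — true.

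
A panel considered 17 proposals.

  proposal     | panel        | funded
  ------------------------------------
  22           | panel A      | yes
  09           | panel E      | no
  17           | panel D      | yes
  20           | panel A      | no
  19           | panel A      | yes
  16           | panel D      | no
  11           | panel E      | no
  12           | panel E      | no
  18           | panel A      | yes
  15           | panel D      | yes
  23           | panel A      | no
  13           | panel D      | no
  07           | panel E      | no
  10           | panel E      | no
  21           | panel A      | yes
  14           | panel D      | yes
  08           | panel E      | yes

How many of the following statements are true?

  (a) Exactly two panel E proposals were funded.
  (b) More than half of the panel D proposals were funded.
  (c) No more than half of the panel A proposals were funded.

1

(a) panel E: |A| = 6, |A ∩ B| = 1; needs |A ∩ B| = 2 — false.
(b) panel D: |A| = 5, |A ∩ B| = 3; needs |A ∩ B| > |A ∖ B| — true.
(c) panel A: |A| = 6, |A ∩ B| = 4; needs |A ∩ B| ≤ |A ∖ B| — false.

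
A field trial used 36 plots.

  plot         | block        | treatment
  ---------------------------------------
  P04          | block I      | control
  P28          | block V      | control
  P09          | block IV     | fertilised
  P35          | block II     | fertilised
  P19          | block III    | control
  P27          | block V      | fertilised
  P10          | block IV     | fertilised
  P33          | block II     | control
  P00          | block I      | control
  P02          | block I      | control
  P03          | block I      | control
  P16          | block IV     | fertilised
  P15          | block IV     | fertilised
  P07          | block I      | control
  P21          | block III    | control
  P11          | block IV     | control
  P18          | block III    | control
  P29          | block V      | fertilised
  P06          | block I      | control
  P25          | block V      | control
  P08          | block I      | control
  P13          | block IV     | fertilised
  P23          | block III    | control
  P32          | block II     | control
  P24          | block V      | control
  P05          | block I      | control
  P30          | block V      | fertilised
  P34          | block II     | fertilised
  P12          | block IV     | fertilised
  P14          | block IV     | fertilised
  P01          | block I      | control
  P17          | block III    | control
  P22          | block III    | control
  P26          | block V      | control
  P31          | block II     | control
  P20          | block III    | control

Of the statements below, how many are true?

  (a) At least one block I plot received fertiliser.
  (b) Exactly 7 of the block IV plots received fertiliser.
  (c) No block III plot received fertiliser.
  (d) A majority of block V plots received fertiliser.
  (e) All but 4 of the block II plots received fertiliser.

2

(a) block I: |A| = 9, |A ∩ B| = 0; needs A ∩ B ≠ ∅ (|A ∩ B| ≥ 1) — false.
(b) block IV: |A| = 8, |A ∩ B| = 7; needs |A ∩ B| = 7 — true.
(c) block III: |A| = 7, |A ∩ B| = 0; needs A ∩ B = ∅ (|A ∩ B| = 0) — true.
(d) block V: |A| = 7, |A ∩ B| = 3; needs |A ∩ B| > |A ∖ B| — false.
(e) block II: |A| = 5, |A ∩ B| = 2; needs |A ∖ B| = 4 — false.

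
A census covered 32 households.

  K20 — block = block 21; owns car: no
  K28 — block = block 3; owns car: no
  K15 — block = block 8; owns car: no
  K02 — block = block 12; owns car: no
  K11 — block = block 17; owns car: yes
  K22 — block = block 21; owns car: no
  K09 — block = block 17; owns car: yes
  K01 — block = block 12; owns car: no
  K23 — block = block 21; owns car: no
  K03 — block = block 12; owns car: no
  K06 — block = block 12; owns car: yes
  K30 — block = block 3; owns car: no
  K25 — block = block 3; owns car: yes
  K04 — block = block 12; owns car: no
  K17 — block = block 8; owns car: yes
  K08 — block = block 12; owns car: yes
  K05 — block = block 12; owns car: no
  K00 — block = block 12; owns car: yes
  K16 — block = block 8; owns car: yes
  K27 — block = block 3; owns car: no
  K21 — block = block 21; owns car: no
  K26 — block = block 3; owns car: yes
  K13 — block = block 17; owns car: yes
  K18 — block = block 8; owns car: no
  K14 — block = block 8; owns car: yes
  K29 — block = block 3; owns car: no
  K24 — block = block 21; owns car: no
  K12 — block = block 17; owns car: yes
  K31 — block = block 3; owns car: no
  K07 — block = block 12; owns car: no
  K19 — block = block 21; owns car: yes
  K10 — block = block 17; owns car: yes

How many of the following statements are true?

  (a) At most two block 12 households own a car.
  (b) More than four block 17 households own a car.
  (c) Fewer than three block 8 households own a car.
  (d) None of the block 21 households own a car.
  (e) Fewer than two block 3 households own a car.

1

(a) block 12: |A| = 9, |A ∩ B| = 3; needs |A ∩ B| ≤ 2 — false.
(b) block 17: |A| = 5, |A ∩ B| = 5; needs |A ∩ B| > 4 — true.
(c) block 8: |A| = 5, |A ∩ B| = 3; needs |A ∩ B| < 3 — false.
(d) block 21: |A| = 6, |A ∩ B| = 1; needs A ∩ B = ∅ (|A ∩ B| = 0) — false.
(e) block 3: |A| = 7, |A ∩ B| = 2; needs |A ∩ B| < 2 — false.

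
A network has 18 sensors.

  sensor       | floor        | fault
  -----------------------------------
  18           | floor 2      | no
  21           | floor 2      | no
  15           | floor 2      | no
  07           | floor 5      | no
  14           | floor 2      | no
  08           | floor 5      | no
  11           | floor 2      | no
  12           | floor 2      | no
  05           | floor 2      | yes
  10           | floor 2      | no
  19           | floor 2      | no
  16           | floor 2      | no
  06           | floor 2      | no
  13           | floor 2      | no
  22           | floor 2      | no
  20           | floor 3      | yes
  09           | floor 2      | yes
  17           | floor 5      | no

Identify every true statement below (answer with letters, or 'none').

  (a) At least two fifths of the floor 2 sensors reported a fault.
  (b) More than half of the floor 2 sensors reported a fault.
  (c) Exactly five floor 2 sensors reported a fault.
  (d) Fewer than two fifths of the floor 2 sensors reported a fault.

(d)

|A| = 14, |A ∩ B| = 2, |A ∖ B| = 12.
(a) |A ∩ B| / |A| ≥ 2/5: fails.
(b) |A ∩ B| > |A ∖ B|: fails.
(c) |A ∩ B| = 5: fails.
(d) |A ∩ B| / |A| < 2/5: holds.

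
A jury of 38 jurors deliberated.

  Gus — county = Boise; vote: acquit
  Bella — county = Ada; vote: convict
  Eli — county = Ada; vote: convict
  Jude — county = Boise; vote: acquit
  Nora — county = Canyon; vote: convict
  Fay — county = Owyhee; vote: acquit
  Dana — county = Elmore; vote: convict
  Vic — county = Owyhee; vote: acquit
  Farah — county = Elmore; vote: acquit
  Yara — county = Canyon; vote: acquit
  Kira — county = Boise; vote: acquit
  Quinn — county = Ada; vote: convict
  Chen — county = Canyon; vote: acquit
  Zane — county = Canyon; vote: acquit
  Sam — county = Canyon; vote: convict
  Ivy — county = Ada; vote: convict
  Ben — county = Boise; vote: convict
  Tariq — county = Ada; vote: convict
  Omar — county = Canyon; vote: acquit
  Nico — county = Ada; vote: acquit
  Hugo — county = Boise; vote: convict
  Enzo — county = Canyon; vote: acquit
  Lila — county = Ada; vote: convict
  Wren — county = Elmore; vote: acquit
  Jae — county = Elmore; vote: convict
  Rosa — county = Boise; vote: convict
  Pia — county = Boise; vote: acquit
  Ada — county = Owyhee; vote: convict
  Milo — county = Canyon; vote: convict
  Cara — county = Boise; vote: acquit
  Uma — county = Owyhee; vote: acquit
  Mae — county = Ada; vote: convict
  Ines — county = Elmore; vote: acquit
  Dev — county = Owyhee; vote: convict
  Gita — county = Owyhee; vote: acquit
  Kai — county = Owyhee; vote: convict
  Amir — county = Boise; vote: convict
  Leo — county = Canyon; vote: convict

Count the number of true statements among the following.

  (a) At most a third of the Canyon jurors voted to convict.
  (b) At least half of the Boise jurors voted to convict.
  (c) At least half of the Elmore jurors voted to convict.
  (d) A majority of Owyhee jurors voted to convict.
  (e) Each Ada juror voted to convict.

0

(a) Canyon: |A| = 9, |A ∩ B| = 4; needs |A ∩ B| / |A| ≤ 1/3 — false.
(b) Boise: |A| = 9, |A ∩ B| = 4; needs |A ∩ B| ≥ |A ∖ B| — false.
(c) Elmore: |A| = 5, |A ∩ B| = 2; needs |A ∩ B| ≥ |A ∖ B| — false.
(d) Owyhee: |A| = 7, |A ∩ B| = 3; needs |A ∩ B| > |A ∖ B| — false.
(e) Ada: |A| = 8, |A ∩ B| = 7; needs A ⊆ B, i.e. every element of A is in B (|A ∖ B| = 0) — false.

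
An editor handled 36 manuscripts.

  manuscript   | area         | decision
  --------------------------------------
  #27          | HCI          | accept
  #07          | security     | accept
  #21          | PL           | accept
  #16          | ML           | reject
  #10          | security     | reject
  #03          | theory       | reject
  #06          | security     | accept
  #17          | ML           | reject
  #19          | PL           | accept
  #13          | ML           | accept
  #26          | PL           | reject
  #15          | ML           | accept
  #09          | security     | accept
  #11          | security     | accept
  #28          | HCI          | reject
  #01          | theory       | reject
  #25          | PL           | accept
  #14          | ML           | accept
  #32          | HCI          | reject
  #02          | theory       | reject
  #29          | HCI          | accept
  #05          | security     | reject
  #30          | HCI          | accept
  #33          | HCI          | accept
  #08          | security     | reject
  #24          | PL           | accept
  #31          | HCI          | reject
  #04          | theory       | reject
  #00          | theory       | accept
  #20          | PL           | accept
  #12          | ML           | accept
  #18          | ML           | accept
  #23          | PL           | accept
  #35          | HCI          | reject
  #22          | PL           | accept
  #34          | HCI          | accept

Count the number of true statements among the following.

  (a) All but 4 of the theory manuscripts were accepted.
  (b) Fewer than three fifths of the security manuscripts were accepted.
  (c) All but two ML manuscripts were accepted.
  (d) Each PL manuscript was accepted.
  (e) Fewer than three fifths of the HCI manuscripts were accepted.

4

(a) theory: |A| = 5, |A ∩ B| = 1; needs |A ∖ B| = 4 — true.
(b) security: |A| = 7, |A ∩ B| = 4; needs |A ∩ B| / |A| < 3/5 — true.
(c) ML: |A| = 7, |A ∩ B| = 5; needs |A ∖ B| = 2 — true.
(d) PL: |A| = 8, |A ∩ B| = 7; needs A ⊆ B, i.e. every element of A is in B (|A ∖ B| = 0) — false.
(e) HCI: |A| = 9, |A ∩ B| = 5; needs |A ∩ B| / |A| < 3/5 — true.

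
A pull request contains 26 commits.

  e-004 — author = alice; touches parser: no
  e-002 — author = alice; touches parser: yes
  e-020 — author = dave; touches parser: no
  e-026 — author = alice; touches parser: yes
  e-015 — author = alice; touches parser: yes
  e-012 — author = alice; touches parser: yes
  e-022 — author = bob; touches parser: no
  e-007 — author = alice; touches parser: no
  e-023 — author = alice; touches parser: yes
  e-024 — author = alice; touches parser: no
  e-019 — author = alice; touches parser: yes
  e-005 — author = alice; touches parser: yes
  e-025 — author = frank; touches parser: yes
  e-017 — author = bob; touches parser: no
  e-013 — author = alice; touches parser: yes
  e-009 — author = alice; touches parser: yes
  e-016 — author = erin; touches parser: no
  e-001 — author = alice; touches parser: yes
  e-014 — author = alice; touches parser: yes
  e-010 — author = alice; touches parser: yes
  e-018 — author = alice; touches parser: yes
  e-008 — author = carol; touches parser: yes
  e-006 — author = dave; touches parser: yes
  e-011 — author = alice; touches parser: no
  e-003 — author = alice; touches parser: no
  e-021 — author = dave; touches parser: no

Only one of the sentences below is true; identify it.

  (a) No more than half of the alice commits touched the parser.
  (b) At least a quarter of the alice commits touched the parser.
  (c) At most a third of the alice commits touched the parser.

(b)

|A| = 18, |A ∩ B| = 13, |A ∖ B| = 5.
(a) requires |A ∩ B| ≤ |A ∖ B|: false.
(b) requires |A ∩ B| / |A| ≥ 1/4: true.
(c) requires |A ∩ B| / |A| ≤ 1/3: false.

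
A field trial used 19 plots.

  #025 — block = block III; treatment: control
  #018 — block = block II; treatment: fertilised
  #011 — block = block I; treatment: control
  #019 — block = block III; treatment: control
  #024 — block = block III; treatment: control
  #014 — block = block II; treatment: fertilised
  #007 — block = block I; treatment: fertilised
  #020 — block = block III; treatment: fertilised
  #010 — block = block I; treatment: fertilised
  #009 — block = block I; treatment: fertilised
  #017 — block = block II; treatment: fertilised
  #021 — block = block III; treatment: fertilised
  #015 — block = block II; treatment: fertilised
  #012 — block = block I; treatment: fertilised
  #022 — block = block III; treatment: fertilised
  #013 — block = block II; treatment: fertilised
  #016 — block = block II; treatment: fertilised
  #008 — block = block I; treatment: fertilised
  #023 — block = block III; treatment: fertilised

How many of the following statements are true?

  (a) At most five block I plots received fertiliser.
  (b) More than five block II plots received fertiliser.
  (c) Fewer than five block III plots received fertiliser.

(a) block I: |A| = 6, |A ∩ B| = 5; needs |A ∩ B| ≤ 5 — true.
(b) block II: |A| = 6, |A ∩ B| = 6; needs |A ∩ B| > 5 — true.
(c) block III: |A| = 7, |A ∩ B| = 4; needs |A ∩ B| < 5 — true.

3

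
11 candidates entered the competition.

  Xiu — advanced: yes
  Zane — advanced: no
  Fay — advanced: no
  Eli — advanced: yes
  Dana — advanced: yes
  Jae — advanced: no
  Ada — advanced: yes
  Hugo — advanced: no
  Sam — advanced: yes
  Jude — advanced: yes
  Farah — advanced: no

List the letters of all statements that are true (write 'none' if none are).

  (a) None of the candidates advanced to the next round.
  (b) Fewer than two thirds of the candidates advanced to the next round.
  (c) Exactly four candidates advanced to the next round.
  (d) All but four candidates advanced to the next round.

(b)

|A| = 11, |A ∩ B| = 6, |A ∖ B| = 5.
(a) A ∩ B = ∅ (|A ∩ B| = 0): fails.
(b) |A ∩ B| / |A| < 2/3: holds.
(c) |A ∩ B| = 4: fails.
(d) |A ∖ B| = 4: fails.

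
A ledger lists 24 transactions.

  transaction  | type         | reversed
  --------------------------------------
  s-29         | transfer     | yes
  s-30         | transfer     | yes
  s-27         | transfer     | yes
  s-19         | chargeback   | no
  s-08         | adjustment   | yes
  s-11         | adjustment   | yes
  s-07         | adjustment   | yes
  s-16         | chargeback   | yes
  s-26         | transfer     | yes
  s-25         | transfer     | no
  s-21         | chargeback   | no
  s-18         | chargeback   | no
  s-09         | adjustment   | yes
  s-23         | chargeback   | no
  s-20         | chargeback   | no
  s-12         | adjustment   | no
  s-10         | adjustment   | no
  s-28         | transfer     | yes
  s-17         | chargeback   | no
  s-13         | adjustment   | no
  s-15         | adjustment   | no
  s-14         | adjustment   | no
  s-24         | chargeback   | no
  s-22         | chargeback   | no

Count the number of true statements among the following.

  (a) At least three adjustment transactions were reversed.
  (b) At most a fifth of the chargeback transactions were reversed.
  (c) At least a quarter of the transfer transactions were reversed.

(a) adjustment: |A| = 9, |A ∩ B| = 4; needs |A ∩ B| ≥ 3 — true.
(b) chargeback: |A| = 9, |A ∩ B| = 1; needs |A ∩ B| / |A| ≤ 1/5 — true.
(c) transfer: |A| = 6, |A ∩ B| = 5; needs |A ∩ B| / |A| ≥ 1/4 — true.

3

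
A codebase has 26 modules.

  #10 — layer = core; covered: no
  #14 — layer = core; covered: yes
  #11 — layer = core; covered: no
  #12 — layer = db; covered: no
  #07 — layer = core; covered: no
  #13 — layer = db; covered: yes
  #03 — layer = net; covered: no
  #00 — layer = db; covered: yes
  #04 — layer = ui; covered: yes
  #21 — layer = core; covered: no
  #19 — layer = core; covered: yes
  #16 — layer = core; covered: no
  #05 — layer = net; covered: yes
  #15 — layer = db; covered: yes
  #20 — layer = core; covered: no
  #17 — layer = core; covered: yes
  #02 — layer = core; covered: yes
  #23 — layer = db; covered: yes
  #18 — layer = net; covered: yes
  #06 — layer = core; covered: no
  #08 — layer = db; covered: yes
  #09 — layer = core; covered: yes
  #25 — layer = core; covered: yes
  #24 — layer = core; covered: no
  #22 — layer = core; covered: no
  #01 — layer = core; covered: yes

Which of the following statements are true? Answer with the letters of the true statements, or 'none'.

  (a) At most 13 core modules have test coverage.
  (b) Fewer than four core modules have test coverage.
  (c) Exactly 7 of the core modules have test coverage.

|A| = 16, |A ∩ B| = 7, |A ∖ B| = 9.
(a) |A ∩ B| ≤ 13: holds.
(b) |A ∩ B| < 4: fails.
(c) |A ∩ B| = 7: holds.

(a), (c)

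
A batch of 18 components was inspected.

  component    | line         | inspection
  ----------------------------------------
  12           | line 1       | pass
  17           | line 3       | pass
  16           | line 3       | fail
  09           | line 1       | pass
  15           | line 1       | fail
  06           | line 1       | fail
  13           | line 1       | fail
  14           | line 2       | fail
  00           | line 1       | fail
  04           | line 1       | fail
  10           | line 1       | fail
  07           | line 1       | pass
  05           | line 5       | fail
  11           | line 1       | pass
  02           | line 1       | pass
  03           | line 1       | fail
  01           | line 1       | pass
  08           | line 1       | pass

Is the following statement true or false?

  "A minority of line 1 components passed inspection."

False

The determiner here denotes the relation: |A ∩ B| < |A ∖ B|.
A (the restrictor) = {12, 09, 15, 06, 13, 00, 04, 10, 07, 11, 02, 03, 01, 08}, |A| = 14.
A ∩ B = {12, 09, 07, 11, 02, 01, 08}, so |A ∩ B| = 7.
A ∖ B = {15, 06, 13, 00, 04, 10, 03}, so |A ∖ B| = 7.
7 = 7, so the statement is false.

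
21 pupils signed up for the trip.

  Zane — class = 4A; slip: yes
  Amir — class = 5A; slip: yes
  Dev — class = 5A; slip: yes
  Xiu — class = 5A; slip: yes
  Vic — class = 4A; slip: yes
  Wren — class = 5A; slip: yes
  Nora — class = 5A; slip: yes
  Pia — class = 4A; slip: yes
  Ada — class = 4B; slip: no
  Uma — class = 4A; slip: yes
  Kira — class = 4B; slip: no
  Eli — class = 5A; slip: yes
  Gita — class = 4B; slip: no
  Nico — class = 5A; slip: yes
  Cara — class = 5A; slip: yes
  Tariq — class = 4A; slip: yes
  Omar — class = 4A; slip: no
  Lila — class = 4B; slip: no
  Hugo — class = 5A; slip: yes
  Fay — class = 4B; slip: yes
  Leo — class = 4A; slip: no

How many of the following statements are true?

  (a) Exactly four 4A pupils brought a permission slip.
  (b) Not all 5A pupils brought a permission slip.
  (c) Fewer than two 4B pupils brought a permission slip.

(a) 4A: |A| = 7, |A ∩ B| = 5; needs |A ∩ B| = 4 — false.
(b) 5A: |A| = 9, |A ∩ B| = 9; needs A ⊄ B (|A ∖ B| ≥ 1) — false.
(c) 4B: |A| = 5, |A ∩ B| = 1; needs |A ∩ B| < 2 — true.

1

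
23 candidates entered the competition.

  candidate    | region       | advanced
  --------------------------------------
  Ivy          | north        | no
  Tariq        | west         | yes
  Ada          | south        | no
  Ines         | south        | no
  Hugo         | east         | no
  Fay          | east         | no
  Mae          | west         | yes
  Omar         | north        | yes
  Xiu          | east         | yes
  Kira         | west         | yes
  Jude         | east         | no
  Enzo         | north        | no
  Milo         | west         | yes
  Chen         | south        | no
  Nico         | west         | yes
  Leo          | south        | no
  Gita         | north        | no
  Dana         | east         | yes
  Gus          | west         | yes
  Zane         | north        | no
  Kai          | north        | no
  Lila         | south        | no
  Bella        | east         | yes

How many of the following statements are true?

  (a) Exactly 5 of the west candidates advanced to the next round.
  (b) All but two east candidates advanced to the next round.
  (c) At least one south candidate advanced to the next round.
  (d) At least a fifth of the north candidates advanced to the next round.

0

(a) west: |A| = 6, |A ∩ B| = 6; needs |A ∩ B| = 5 — false.
(b) east: |A| = 6, |A ∩ B| = 3; needs |A ∖ B| = 2 — false.
(c) south: |A| = 5, |A ∩ B| = 0; needs A ∩ B ≠ ∅ (|A ∩ B| ≥ 1) — false.
(d) north: |A| = 6, |A ∩ B| = 1; needs |A ∩ B| / |A| ≥ 1/5 — false.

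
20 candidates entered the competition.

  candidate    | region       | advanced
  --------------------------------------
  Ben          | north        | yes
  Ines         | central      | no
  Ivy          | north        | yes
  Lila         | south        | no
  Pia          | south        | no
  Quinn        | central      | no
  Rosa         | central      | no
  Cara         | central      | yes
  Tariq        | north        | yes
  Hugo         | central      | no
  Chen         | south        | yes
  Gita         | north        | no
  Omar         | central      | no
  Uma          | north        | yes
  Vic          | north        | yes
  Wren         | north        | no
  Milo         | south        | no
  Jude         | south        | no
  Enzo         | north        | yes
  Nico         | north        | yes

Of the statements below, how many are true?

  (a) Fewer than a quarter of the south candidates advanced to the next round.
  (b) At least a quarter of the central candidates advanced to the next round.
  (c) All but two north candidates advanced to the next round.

(a) south: |A| = 5, |A ∩ B| = 1; needs |A ∩ B| / |A| < 1/4 — true.
(b) central: |A| = 6, |A ∩ B| = 1; needs |A ∩ B| / |A| ≥ 1/4 — false.
(c) north: |A| = 9, |A ∩ B| = 7; needs |A ∖ B| = 2 — true.

2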